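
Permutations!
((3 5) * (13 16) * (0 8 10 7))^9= ((0 8 10 7)(3 5)(13 16))^9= (0 8 10 7)(3 5)(13 16)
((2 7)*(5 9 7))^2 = (2 9)(5 7)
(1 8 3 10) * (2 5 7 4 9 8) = (1 2 5 7 4 9 8 3 10) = [0, 2, 5, 10, 9, 7, 6, 4, 3, 8, 1]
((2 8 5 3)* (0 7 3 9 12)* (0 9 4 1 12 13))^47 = (0 2 4 9 7 8 1 13 3 5 12)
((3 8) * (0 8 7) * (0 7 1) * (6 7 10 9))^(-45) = (0 1 3 8)(6 9 10 7)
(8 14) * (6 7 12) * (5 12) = (5 12 6 7)(8 14) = [0, 1, 2, 3, 4, 12, 7, 5, 14, 9, 10, 11, 6, 13, 8]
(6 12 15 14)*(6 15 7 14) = [0, 1, 2, 3, 4, 5, 12, 14, 8, 9, 10, 11, 7, 13, 15, 6] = (6 12 7 14 15)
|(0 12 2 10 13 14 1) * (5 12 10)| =|(0 10 13 14 1)(2 5 12)| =15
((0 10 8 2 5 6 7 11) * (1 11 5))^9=((0 10 8 2 1 11)(5 6 7))^9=(0 2)(1 10)(8 11)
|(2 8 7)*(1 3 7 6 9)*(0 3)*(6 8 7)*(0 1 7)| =|(0 3 6 9 7 2)| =6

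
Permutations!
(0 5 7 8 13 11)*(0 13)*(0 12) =(0 5 7 8 12)(11 13) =[5, 1, 2, 3, 4, 7, 6, 8, 12, 9, 10, 13, 0, 11]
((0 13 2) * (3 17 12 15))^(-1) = ((0 13 2)(3 17 12 15))^(-1) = (0 2 13)(3 15 12 17)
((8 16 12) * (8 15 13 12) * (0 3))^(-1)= ((0 3)(8 16)(12 15 13))^(-1)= (0 3)(8 16)(12 13 15)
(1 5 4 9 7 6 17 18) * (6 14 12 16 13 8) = (1 5 4 9 7 14 12 16 13 8 6 17 18) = [0, 5, 2, 3, 9, 4, 17, 14, 6, 7, 10, 11, 16, 8, 12, 15, 13, 18, 1]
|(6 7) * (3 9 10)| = |(3 9 10)(6 7)| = 6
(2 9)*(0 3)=(0 3)(2 9)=[3, 1, 9, 0, 4, 5, 6, 7, 8, 2]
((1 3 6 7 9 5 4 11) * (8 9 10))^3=(1 7 9 11 6 8 4 3 10 5)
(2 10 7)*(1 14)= (1 14)(2 10 7)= [0, 14, 10, 3, 4, 5, 6, 2, 8, 9, 7, 11, 12, 13, 1]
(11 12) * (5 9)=[0, 1, 2, 3, 4, 9, 6, 7, 8, 5, 10, 12, 11]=(5 9)(11 12)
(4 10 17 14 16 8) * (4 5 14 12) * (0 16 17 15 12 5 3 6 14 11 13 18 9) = (0 16 8 3 6 14 17 5 11 13 18 9)(4 10 15 12) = [16, 1, 2, 6, 10, 11, 14, 7, 3, 0, 15, 13, 4, 18, 17, 12, 8, 5, 9]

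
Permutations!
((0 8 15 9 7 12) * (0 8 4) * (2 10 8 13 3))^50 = ((0 4)(2 10 8 15 9 7 12 13 3))^50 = (2 7 10 12 8 13 15 3 9)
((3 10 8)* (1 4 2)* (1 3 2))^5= (1 4)(2 3 10 8)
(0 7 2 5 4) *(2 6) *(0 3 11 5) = (0 7 6 2)(3 11 5 4) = [7, 1, 0, 11, 3, 4, 2, 6, 8, 9, 10, 5]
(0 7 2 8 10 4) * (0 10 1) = (0 7 2 8 1)(4 10) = [7, 0, 8, 3, 10, 5, 6, 2, 1, 9, 4]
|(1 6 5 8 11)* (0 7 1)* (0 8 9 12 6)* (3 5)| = 30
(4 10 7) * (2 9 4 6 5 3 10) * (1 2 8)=(1 2 9 4 8)(3 10 7 6 5)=[0, 2, 9, 10, 8, 3, 5, 6, 1, 4, 7]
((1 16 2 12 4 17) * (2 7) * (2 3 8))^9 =(17)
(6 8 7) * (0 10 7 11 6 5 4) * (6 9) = (0 10 7 5 4)(6 8 11 9) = [10, 1, 2, 3, 0, 4, 8, 5, 11, 6, 7, 9]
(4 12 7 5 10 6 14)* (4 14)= [0, 1, 2, 3, 12, 10, 4, 5, 8, 9, 6, 11, 7, 13, 14]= (14)(4 12 7 5 10 6)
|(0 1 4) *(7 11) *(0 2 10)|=10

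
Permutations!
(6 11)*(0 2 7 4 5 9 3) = [2, 1, 7, 0, 5, 9, 11, 4, 8, 3, 10, 6] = (0 2 7 4 5 9 3)(6 11)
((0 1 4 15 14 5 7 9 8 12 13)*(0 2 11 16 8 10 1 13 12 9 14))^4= ((0 13 2 11 16 8 9 10 1 4 15)(5 7 14))^4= (0 16 1 13 8 4 2 9 15 11 10)(5 7 14)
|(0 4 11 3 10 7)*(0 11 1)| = 12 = |(0 4 1)(3 10 7 11)|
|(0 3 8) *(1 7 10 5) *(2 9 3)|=|(0 2 9 3 8)(1 7 10 5)|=20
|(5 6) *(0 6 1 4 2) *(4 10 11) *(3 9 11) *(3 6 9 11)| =|(0 9 3 11 4 2)(1 10 6 5)| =12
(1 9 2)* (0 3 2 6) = (0 3 2 1 9 6) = [3, 9, 1, 2, 4, 5, 0, 7, 8, 6]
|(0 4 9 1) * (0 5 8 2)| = 7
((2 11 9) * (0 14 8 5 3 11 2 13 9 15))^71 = (0 14 8 5 3 11 15)(9 13)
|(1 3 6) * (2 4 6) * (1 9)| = 6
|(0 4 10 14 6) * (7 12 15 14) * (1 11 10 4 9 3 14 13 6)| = 12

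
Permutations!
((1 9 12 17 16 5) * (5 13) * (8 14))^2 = ((1 9 12 17 16 13 5)(8 14))^2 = (1 12 16 5 9 17 13)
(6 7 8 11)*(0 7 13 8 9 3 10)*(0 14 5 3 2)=[7, 1, 0, 10, 4, 3, 13, 9, 11, 2, 14, 6, 12, 8, 5]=(0 7 9 2)(3 10 14 5)(6 13 8 11)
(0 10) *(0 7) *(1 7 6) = (0 10 6 1 7) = [10, 7, 2, 3, 4, 5, 1, 0, 8, 9, 6]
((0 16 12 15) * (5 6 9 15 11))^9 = (0 16 12 11 5 6 9 15)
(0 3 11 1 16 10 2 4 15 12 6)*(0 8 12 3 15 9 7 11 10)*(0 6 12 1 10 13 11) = [15, 16, 4, 13, 9, 5, 8, 0, 1, 7, 2, 10, 12, 11, 14, 3, 6] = (0 15 3 13 11 10 2 4 9 7)(1 16 6 8)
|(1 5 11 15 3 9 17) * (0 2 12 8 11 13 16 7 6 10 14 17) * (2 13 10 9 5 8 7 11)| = |(0 13 16 11 15 3 5 10 14 17 1 8 2 12 7 6 9)| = 17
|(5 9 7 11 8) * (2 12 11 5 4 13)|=|(2 12 11 8 4 13)(5 9 7)|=6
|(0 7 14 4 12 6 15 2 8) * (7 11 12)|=|(0 11 12 6 15 2 8)(4 7 14)|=21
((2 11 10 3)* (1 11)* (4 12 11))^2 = (1 12 10 2 4 11 3)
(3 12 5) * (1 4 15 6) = (1 4 15 6)(3 12 5) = [0, 4, 2, 12, 15, 3, 1, 7, 8, 9, 10, 11, 5, 13, 14, 6]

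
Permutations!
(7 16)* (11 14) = (7 16)(11 14) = [0, 1, 2, 3, 4, 5, 6, 16, 8, 9, 10, 14, 12, 13, 11, 15, 7]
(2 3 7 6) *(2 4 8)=[0, 1, 3, 7, 8, 5, 4, 6, 2]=(2 3 7 6 4 8)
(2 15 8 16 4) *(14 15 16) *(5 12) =(2 16 4)(5 12)(8 14 15) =[0, 1, 16, 3, 2, 12, 6, 7, 14, 9, 10, 11, 5, 13, 15, 8, 4]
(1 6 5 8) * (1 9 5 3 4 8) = (1 6 3 4 8 9 5) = [0, 6, 2, 4, 8, 1, 3, 7, 9, 5]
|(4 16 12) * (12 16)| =|(16)(4 12)| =2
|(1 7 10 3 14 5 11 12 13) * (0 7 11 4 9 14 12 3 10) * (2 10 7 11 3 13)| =36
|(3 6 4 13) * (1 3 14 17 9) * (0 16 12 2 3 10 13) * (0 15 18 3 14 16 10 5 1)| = |(0 10 13 16 12 2 14 17 9)(1 5)(3 6 4 15 18)| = 90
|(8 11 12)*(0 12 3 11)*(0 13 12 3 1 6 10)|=6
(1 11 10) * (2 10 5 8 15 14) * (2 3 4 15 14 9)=(1 11 5 8 14 3 4 15 9 2 10)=[0, 11, 10, 4, 15, 8, 6, 7, 14, 2, 1, 5, 12, 13, 3, 9]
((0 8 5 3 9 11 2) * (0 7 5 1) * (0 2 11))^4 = ((11)(0 8 1 2 7 5 3 9))^4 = (11)(0 7)(1 3)(2 9)(5 8)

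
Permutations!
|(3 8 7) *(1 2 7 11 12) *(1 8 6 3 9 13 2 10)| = 12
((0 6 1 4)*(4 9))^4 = (0 4 9 1 6)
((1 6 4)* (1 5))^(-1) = (1 5 4 6)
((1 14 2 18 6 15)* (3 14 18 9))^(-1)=((1 18 6 15)(2 9 3 14))^(-1)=(1 15 6 18)(2 14 3 9)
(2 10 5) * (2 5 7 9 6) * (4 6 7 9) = (2 10 9 7 4 6) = [0, 1, 10, 3, 6, 5, 2, 4, 8, 7, 9]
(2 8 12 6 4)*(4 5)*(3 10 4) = (2 8 12 6 5 3 10 4) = [0, 1, 8, 10, 2, 3, 5, 7, 12, 9, 4, 11, 6]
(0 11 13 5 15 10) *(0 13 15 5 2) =(0 11 15 10 13 2) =[11, 1, 0, 3, 4, 5, 6, 7, 8, 9, 13, 15, 12, 2, 14, 10]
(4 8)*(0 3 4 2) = (0 3 4 8 2) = [3, 1, 0, 4, 8, 5, 6, 7, 2]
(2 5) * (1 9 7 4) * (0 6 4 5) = [6, 9, 0, 3, 1, 2, 4, 5, 8, 7] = (0 6 4 1 9 7 5 2)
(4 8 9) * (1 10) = [0, 10, 2, 3, 8, 5, 6, 7, 9, 4, 1] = (1 10)(4 8 9)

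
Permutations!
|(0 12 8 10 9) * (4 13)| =|(0 12 8 10 9)(4 13)| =10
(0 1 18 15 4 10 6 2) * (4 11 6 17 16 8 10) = (0 1 18 15 11 6 2)(8 10 17 16) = [1, 18, 0, 3, 4, 5, 2, 7, 10, 9, 17, 6, 12, 13, 14, 11, 8, 16, 15]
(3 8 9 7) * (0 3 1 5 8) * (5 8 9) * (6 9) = (0 3)(1 8 5 6 9 7) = [3, 8, 2, 0, 4, 6, 9, 1, 5, 7]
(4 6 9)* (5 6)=[0, 1, 2, 3, 5, 6, 9, 7, 8, 4]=(4 5 6 9)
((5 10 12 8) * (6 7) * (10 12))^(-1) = ((5 12 8)(6 7))^(-1) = (5 8 12)(6 7)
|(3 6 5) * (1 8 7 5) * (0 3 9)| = |(0 3 6 1 8 7 5 9)| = 8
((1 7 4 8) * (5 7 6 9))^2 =(1 9 7 8 6 5 4)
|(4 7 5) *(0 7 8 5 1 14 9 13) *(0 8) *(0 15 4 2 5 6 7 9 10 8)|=6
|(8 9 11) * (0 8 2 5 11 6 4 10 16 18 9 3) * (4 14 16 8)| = 15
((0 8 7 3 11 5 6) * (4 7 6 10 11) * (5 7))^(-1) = ((0 8 6)(3 4 5 10 11 7))^(-1) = (0 6 8)(3 7 11 10 5 4)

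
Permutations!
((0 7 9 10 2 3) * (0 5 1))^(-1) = ((0 7 9 10 2 3 5 1))^(-1) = (0 1 5 3 2 10 9 7)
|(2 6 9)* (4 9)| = |(2 6 4 9)| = 4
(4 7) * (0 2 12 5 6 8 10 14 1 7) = (0 2 12 5 6 8 10 14 1 7 4) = [2, 7, 12, 3, 0, 6, 8, 4, 10, 9, 14, 11, 5, 13, 1]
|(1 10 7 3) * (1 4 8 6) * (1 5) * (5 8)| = 6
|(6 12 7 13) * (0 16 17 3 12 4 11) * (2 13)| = 11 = |(0 16 17 3 12 7 2 13 6 4 11)|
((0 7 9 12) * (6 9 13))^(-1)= ((0 7 13 6 9 12))^(-1)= (0 12 9 6 13 7)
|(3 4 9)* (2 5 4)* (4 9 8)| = |(2 5 9 3)(4 8)| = 4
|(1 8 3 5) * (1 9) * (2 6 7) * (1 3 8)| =3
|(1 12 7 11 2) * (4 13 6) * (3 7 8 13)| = 10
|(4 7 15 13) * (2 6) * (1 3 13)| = 6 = |(1 3 13 4 7 15)(2 6)|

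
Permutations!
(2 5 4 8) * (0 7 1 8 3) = (0 7 1 8 2 5 4 3) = [7, 8, 5, 0, 3, 4, 6, 1, 2]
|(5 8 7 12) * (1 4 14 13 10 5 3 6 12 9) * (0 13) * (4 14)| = 9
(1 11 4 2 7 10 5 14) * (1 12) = (1 11 4 2 7 10 5 14 12) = [0, 11, 7, 3, 2, 14, 6, 10, 8, 9, 5, 4, 1, 13, 12]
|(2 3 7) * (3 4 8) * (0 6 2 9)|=8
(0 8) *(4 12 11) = (0 8)(4 12 11) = [8, 1, 2, 3, 12, 5, 6, 7, 0, 9, 10, 4, 11]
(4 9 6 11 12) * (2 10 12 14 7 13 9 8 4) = (2 10 12)(4 8)(6 11 14 7 13 9) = [0, 1, 10, 3, 8, 5, 11, 13, 4, 6, 12, 14, 2, 9, 7]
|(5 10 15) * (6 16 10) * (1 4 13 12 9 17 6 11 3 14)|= 14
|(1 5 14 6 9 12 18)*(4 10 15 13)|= 28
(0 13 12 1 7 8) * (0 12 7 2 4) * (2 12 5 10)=(0 13 7 8 5 10 2 4)(1 12)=[13, 12, 4, 3, 0, 10, 6, 8, 5, 9, 2, 11, 1, 7]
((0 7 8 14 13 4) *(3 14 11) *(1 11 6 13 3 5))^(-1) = (0 4 13 6 8 7)(1 5 11)(3 14)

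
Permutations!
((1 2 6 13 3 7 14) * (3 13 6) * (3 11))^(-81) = (1 3)(2 7)(11 14)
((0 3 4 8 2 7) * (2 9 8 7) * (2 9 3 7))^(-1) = ((0 7)(2 9 8 3 4))^(-1) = (0 7)(2 4 3 8 9)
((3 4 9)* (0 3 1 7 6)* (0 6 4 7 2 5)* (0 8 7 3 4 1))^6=((0 4 9)(1 2 5 8 7))^6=(9)(1 2 5 8 7)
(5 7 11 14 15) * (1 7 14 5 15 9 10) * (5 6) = [0, 7, 2, 3, 4, 14, 5, 11, 8, 10, 1, 6, 12, 13, 9, 15] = (15)(1 7 11 6 5 14 9 10)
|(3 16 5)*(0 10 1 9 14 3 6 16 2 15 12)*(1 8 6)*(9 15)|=|(0 10 8 6 16 5 1 15 12)(2 9 14 3)|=36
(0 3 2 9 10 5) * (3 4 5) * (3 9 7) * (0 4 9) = (0 9 10)(2 7 3)(4 5) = [9, 1, 7, 2, 5, 4, 6, 3, 8, 10, 0]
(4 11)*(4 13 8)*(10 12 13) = [0, 1, 2, 3, 11, 5, 6, 7, 4, 9, 12, 10, 13, 8] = (4 11 10 12 13 8)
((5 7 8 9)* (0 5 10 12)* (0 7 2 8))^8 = (12)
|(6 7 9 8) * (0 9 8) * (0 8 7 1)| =5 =|(0 9 8 6 1)|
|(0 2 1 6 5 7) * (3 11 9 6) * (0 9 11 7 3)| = |(11)(0 2 1)(3 7 9 6 5)| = 15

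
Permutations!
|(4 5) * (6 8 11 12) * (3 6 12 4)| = 6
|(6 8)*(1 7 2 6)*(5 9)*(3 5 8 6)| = 7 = |(1 7 2 3 5 9 8)|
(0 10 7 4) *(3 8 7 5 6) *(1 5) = (0 10 1 5 6 3 8 7 4) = [10, 5, 2, 8, 0, 6, 3, 4, 7, 9, 1]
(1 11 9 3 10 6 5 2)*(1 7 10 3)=(1 11 9)(2 7 10 6 5)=[0, 11, 7, 3, 4, 2, 5, 10, 8, 1, 6, 9]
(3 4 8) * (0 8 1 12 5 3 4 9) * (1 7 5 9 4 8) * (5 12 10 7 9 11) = (0 1 10 7 12 11 5 3 4 9) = [1, 10, 2, 4, 9, 3, 6, 12, 8, 0, 7, 5, 11]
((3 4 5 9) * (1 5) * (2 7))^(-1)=((1 5 9 3 4)(2 7))^(-1)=(1 4 3 9 5)(2 7)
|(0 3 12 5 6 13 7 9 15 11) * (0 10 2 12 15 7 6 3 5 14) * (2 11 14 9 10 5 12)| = |(0 12 9 7 10 11 5 3 15 14)(6 13)| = 10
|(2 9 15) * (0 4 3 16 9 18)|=|(0 4 3 16 9 15 2 18)|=8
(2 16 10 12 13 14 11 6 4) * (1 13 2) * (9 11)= [0, 13, 16, 3, 1, 5, 4, 7, 8, 11, 12, 6, 2, 14, 9, 15, 10]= (1 13 14 9 11 6 4)(2 16 10 12)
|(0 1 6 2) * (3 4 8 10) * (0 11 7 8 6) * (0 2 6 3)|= |(0 1 2 11 7 8 10)(3 4)|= 14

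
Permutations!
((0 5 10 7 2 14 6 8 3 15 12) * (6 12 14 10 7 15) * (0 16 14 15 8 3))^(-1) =(0 8 10 2 7 5)(3 6)(12 14 16)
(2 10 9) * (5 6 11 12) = (2 10 9)(5 6 11 12) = [0, 1, 10, 3, 4, 6, 11, 7, 8, 2, 9, 12, 5]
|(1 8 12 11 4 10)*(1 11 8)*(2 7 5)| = |(2 7 5)(4 10 11)(8 12)| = 6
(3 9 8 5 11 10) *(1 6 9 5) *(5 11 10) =(1 6 9 8)(3 11 5 10) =[0, 6, 2, 11, 4, 10, 9, 7, 1, 8, 3, 5]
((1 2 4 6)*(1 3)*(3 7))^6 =((1 2 4 6 7 3))^6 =(7)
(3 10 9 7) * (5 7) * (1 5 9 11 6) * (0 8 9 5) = (0 8 9 5 7 3 10 11 6 1) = [8, 0, 2, 10, 4, 7, 1, 3, 9, 5, 11, 6]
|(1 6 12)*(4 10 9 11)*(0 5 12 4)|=|(0 5 12 1 6 4 10 9 11)|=9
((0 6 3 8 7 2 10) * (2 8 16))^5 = (0 10 2 16 3 6)(7 8)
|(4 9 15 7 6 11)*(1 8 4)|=8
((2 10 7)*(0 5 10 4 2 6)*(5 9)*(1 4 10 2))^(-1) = (0 6 7 10 2 5 9)(1 4)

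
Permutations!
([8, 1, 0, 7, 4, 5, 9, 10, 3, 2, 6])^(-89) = (0 2 9 6 10 7 3 8)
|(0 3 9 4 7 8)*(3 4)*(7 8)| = 6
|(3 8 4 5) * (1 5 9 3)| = |(1 5)(3 8 4 9)| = 4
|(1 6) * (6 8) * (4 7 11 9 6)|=|(1 8 4 7 11 9 6)|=7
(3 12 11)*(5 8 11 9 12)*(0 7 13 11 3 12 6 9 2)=(0 7 13 11 12 2)(3 5 8)(6 9)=[7, 1, 0, 5, 4, 8, 9, 13, 3, 6, 10, 12, 2, 11]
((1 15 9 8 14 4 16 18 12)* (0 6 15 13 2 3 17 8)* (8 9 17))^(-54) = ((0 6 15 17 9)(1 13 2 3 8 14 4 16 18 12))^(-54) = (0 6 15 17 9)(1 4 2 18 8)(3 12 14 13 16)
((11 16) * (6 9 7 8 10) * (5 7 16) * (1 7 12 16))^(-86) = ((1 7 8 10 6 9)(5 12 16 11))^(-86) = (1 6 8)(5 16)(7 9 10)(11 12)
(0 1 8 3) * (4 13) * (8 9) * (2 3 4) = (0 1 9 8 4 13 2 3) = [1, 9, 3, 0, 13, 5, 6, 7, 4, 8, 10, 11, 12, 2]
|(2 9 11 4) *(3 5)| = |(2 9 11 4)(3 5)| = 4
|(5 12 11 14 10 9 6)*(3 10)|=|(3 10 9 6 5 12 11 14)|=8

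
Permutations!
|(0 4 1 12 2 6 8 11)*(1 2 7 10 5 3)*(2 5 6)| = 11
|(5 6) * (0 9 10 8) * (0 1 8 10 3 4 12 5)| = 14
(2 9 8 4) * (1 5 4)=(1 5 4 2 9 8)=[0, 5, 9, 3, 2, 4, 6, 7, 1, 8]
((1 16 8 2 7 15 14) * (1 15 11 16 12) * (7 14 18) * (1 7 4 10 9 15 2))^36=((1 12 7 11 16 8)(2 14)(4 10 9 15 18))^36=(4 10 9 15 18)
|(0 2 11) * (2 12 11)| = 3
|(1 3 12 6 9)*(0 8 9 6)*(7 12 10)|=8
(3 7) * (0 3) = (0 3 7) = [3, 1, 2, 7, 4, 5, 6, 0]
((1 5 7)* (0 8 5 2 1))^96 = (8)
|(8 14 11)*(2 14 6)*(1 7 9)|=|(1 7 9)(2 14 11 8 6)|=15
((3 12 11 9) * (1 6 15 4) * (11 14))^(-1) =(1 4 15 6)(3 9 11 14 12)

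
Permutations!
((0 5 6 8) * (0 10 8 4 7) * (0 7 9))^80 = ((0 5 6 4 9)(8 10))^80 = (10)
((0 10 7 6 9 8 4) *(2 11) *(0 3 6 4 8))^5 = ((0 10 7 4 3 6 9)(2 11))^5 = (0 6 4 10 9 3 7)(2 11)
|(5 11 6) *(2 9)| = |(2 9)(5 11 6)| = 6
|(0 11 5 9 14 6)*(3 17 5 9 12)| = |(0 11 9 14 6)(3 17 5 12)| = 20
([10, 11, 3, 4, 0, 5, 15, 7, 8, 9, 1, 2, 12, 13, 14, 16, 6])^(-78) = [4, 10, 11, 2, 3, 5, 6, 7, 8, 9, 0, 1, 12, 13, 14, 15, 16]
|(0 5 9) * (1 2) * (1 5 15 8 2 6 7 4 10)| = 30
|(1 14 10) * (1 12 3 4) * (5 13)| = 6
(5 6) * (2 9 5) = (2 9 5 6) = [0, 1, 9, 3, 4, 6, 2, 7, 8, 5]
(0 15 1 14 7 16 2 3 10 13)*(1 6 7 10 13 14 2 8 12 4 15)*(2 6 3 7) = (0 1 6 2 7 16 8 12 4 15 3 13)(10 14) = [1, 6, 7, 13, 15, 5, 2, 16, 12, 9, 14, 11, 4, 0, 10, 3, 8]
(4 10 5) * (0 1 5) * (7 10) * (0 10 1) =(10)(1 5 4 7) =[0, 5, 2, 3, 7, 4, 6, 1, 8, 9, 10]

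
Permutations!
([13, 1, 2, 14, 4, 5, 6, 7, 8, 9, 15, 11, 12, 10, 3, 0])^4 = (15)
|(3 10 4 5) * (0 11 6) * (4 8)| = 15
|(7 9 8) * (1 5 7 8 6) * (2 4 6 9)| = |(9)(1 5 7 2 4 6)| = 6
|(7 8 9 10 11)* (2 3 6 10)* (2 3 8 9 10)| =|(2 8 10 11 7 9 3 6)| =8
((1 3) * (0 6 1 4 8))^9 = (0 3)(1 8)(4 6)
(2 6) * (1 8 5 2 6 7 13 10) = (1 8 5 2 7 13 10) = [0, 8, 7, 3, 4, 2, 6, 13, 5, 9, 1, 11, 12, 10]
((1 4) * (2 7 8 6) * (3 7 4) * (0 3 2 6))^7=((0 3 7 8)(1 2 4))^7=(0 8 7 3)(1 2 4)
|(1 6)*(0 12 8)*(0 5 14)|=10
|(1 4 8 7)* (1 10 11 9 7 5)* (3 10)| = 20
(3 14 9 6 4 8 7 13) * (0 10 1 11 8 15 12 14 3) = (0 10 1 11 8 7 13)(4 15 12 14 9 6) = [10, 11, 2, 3, 15, 5, 4, 13, 7, 6, 1, 8, 14, 0, 9, 12]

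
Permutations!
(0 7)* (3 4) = (0 7)(3 4) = [7, 1, 2, 4, 3, 5, 6, 0]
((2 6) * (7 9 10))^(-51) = (10)(2 6)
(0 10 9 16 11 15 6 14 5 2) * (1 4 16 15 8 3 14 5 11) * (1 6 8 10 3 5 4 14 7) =(0 3 7 1 14 11 10 9 15 8 5 2)(4 16 6) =[3, 14, 0, 7, 16, 2, 4, 1, 5, 15, 9, 10, 12, 13, 11, 8, 6]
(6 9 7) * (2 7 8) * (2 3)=(2 7 6 9 8 3)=[0, 1, 7, 2, 4, 5, 9, 6, 3, 8]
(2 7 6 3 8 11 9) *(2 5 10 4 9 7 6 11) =(2 6 3 8)(4 9 5 10)(7 11) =[0, 1, 6, 8, 9, 10, 3, 11, 2, 5, 4, 7]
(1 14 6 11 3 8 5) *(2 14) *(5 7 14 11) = [0, 2, 11, 8, 4, 1, 5, 14, 7, 9, 10, 3, 12, 13, 6] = (1 2 11 3 8 7 14 6 5)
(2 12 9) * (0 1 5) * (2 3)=(0 1 5)(2 12 9 3)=[1, 5, 12, 2, 4, 0, 6, 7, 8, 3, 10, 11, 9]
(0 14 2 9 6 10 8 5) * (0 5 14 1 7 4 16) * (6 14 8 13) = [1, 7, 9, 3, 16, 5, 10, 4, 8, 14, 13, 11, 12, 6, 2, 15, 0] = (0 1 7 4 16)(2 9 14)(6 10 13)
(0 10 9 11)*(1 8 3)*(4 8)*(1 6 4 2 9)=(0 10 1 2 9 11)(3 6 4 8)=[10, 2, 9, 6, 8, 5, 4, 7, 3, 11, 1, 0]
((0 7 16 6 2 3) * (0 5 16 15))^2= (0 15 7)(2 5 6 3 16)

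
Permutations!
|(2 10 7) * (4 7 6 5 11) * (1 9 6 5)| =6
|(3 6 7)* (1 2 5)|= |(1 2 5)(3 6 7)|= 3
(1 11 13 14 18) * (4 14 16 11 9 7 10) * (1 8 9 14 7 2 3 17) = [0, 14, 3, 17, 7, 5, 6, 10, 9, 2, 4, 13, 12, 16, 18, 15, 11, 1, 8] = (1 14 18 8 9 2 3 17)(4 7 10)(11 13 16)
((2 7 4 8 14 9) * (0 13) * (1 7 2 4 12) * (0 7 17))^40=(0 1 7)(12 13 17)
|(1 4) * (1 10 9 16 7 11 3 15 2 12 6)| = 12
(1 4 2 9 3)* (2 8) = (1 4 8 2 9 3) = [0, 4, 9, 1, 8, 5, 6, 7, 2, 3]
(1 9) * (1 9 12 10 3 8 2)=(1 12 10 3 8 2)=[0, 12, 1, 8, 4, 5, 6, 7, 2, 9, 3, 11, 10]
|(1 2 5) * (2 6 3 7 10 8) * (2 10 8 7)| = |(1 6 3 2 5)(7 8 10)| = 15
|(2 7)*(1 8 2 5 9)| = |(1 8 2 7 5 9)| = 6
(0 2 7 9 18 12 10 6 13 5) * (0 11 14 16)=(0 2 7 9 18 12 10 6 13 5 11 14 16)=[2, 1, 7, 3, 4, 11, 13, 9, 8, 18, 6, 14, 10, 5, 16, 15, 0, 17, 12]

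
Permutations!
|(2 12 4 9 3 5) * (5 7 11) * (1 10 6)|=|(1 10 6)(2 12 4 9 3 7 11 5)|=24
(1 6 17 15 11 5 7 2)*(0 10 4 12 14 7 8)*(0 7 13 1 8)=(0 10 4 12 14 13 1 6 17 15 11 5)(2 8 7)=[10, 6, 8, 3, 12, 0, 17, 2, 7, 9, 4, 5, 14, 1, 13, 11, 16, 15]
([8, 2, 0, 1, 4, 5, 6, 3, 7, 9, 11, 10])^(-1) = [2, 3, 1, 7, 4, 5, 6, 8, 0, 9, 11, 10]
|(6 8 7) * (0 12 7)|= 5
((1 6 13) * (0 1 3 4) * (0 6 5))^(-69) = (3 13 6 4)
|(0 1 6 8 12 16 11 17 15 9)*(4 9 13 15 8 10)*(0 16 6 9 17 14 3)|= |(0 1 9 16 11 14 3)(4 17 8 12 6 10)(13 15)|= 42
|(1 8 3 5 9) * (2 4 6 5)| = |(1 8 3 2 4 6 5 9)| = 8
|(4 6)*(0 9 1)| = |(0 9 1)(4 6)| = 6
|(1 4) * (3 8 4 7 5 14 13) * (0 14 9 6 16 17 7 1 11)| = 42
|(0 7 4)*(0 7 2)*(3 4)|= |(0 2)(3 4 7)|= 6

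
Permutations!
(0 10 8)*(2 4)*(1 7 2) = (0 10 8)(1 7 2 4) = [10, 7, 4, 3, 1, 5, 6, 2, 0, 9, 8]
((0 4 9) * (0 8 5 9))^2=((0 4)(5 9 8))^2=(5 8 9)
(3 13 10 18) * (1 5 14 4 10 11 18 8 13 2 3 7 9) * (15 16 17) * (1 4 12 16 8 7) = [0, 5, 3, 2, 10, 14, 6, 9, 13, 4, 7, 18, 16, 11, 12, 8, 17, 15, 1] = (1 5 14 12 16 17 15 8 13 11 18)(2 3)(4 10 7 9)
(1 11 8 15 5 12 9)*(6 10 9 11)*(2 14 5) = (1 6 10 9)(2 14 5 12 11 8 15) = [0, 6, 14, 3, 4, 12, 10, 7, 15, 1, 9, 8, 11, 13, 5, 2]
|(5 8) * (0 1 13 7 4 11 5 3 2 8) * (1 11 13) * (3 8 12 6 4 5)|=|(0 11 3 2 12 6 4 13 7 5)|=10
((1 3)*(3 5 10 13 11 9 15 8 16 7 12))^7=((1 5 10 13 11 9 15 8 16 7 12 3))^7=(1 8 10 7 11 3 15 5 16 13 12 9)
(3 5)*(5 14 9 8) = (3 14 9 8 5) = [0, 1, 2, 14, 4, 3, 6, 7, 5, 8, 10, 11, 12, 13, 9]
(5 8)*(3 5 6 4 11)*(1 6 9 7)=(1 6 4 11 3 5 8 9 7)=[0, 6, 2, 5, 11, 8, 4, 1, 9, 7, 10, 3]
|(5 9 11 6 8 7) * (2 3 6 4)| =9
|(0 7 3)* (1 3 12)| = 5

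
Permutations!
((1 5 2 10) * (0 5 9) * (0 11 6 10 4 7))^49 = (0 7 4 2 5)(1 10 6 11 9)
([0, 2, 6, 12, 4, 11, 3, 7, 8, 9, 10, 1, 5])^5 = [0, 5, 11, 2, 4, 3, 1, 7, 8, 9, 10, 12, 6]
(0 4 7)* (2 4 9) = [9, 1, 4, 3, 7, 5, 6, 0, 8, 2] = (0 9 2 4 7)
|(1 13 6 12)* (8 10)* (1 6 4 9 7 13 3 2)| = |(1 3 2)(4 9 7 13)(6 12)(8 10)| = 12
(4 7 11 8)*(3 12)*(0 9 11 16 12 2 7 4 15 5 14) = (0 9 11 8 15 5 14)(2 7 16 12 3) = [9, 1, 7, 2, 4, 14, 6, 16, 15, 11, 10, 8, 3, 13, 0, 5, 12]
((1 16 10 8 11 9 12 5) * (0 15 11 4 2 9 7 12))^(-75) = (0 7 1 8 9 11 5 10 2 15 12 16 4)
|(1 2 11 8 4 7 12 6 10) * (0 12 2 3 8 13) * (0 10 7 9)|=13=|(0 12 6 7 2 11 13 10 1 3 8 4 9)|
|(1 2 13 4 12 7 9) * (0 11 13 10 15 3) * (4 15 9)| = |(0 11 13 15 3)(1 2 10 9)(4 12 7)| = 60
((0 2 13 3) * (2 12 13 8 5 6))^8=((0 12 13 3)(2 8 5 6))^8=(13)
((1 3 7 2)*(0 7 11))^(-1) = ((0 7 2 1 3 11))^(-1) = (0 11 3 1 2 7)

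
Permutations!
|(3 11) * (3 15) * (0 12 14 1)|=|(0 12 14 1)(3 11 15)|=12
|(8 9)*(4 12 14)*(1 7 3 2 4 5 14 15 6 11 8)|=22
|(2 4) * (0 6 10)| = 6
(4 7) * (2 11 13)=(2 11 13)(4 7)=[0, 1, 11, 3, 7, 5, 6, 4, 8, 9, 10, 13, 12, 2]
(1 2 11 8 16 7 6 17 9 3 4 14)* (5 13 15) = (1 2 11 8 16 7 6 17 9 3 4 14)(5 13 15) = [0, 2, 11, 4, 14, 13, 17, 6, 16, 3, 10, 8, 12, 15, 1, 5, 7, 9]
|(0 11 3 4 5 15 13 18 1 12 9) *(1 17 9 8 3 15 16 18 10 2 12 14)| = |(0 11 15 13 10 2 12 8 3 4 5 16 18 17 9)(1 14)| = 30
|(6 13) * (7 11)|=|(6 13)(7 11)|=2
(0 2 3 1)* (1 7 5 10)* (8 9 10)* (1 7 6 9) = (0 2 3 6 9 10 7 5 8 1) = [2, 0, 3, 6, 4, 8, 9, 5, 1, 10, 7]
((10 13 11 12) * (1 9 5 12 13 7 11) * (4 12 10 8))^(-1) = ((1 9 5 10 7 11 13)(4 12 8))^(-1) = (1 13 11 7 10 5 9)(4 8 12)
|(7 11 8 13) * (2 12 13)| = |(2 12 13 7 11 8)| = 6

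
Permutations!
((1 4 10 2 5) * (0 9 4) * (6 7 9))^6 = ((0 6 7 9 4 10 2 5 1))^6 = (0 2 9)(1 10 7)(4 6 5)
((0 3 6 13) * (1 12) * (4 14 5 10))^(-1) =(0 13 6 3)(1 12)(4 10 5 14)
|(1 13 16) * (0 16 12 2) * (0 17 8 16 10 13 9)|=10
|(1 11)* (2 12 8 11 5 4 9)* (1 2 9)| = 12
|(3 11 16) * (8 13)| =|(3 11 16)(8 13)| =6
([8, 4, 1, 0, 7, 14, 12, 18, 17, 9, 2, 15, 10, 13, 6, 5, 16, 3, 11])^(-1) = (0 3 17 8)(1 2 10 12 6 14 5 15 11 18 7 4)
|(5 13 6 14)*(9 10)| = 4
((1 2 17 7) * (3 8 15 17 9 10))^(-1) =(1 7 17 15 8 3 10 9 2) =((1 2 9 10 3 8 15 17 7))^(-1)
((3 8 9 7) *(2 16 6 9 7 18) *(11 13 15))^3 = ((2 16 6 9 18)(3 8 7)(11 13 15))^3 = (2 9 16 18 6)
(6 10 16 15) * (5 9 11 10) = (5 9 11 10 16 15 6) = [0, 1, 2, 3, 4, 9, 5, 7, 8, 11, 16, 10, 12, 13, 14, 6, 15]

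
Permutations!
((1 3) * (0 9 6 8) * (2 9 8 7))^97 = ((0 8)(1 3)(2 9 6 7))^97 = (0 8)(1 3)(2 9 6 7)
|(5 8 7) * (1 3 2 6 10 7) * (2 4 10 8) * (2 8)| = |(1 3 4 10 7 5 8)(2 6)| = 14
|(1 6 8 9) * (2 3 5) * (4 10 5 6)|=|(1 4 10 5 2 3 6 8 9)|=9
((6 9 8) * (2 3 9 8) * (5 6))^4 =(2 3 9)(5 6 8)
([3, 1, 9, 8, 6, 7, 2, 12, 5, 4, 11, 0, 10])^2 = [8, 1, 4, 5, 2, 12, 9, 10, 7, 6, 0, 3, 11]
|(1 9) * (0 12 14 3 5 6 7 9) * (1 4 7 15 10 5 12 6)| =6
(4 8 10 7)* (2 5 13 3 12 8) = [0, 1, 5, 12, 2, 13, 6, 4, 10, 9, 7, 11, 8, 3] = (2 5 13 3 12 8 10 7 4)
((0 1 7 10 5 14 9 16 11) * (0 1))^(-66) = ((1 7 10 5 14 9 16 11))^(-66) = (1 16 14 10)(5 7 11 9)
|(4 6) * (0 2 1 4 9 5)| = 7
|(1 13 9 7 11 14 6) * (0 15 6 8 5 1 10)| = 8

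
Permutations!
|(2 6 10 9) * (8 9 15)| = |(2 6 10 15 8 9)| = 6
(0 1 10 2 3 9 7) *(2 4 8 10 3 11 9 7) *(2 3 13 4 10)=[1, 13, 11, 7, 8, 5, 6, 0, 2, 3, 10, 9, 12, 4]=(0 1 13 4 8 2 11 9 3 7)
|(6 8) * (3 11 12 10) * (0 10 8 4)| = 8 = |(0 10 3 11 12 8 6 4)|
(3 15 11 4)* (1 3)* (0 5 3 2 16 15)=(0 5 3)(1 2 16 15 11 4)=[5, 2, 16, 0, 1, 3, 6, 7, 8, 9, 10, 4, 12, 13, 14, 11, 15]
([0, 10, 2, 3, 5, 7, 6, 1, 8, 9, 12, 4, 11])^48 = [0, 7, 2, 3, 11, 4, 6, 5, 8, 9, 1, 12, 10]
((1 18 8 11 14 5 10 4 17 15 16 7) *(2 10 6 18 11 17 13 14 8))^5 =((1 11 8 17 15 16 7)(2 10 4 13 14 5 6 18))^5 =(1 16 17 11 7 15 8)(2 5 4 18 14 10 6 13)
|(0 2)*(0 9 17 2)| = |(2 9 17)| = 3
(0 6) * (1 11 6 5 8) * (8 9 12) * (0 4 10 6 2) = [5, 11, 0, 3, 10, 9, 4, 7, 1, 12, 6, 2, 8] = (0 5 9 12 8 1 11 2)(4 10 6)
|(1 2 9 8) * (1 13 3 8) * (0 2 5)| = 15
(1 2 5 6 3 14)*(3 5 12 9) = [0, 2, 12, 14, 4, 6, 5, 7, 8, 3, 10, 11, 9, 13, 1] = (1 2 12 9 3 14)(5 6)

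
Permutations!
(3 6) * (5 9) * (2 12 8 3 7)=(2 12 8 3 6 7)(5 9)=[0, 1, 12, 6, 4, 9, 7, 2, 3, 5, 10, 11, 8]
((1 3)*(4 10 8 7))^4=(10)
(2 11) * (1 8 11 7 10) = (1 8 11 2 7 10) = [0, 8, 7, 3, 4, 5, 6, 10, 11, 9, 1, 2]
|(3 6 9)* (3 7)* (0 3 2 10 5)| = 8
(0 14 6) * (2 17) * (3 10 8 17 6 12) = (0 14 12 3 10 8 17 2 6) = [14, 1, 6, 10, 4, 5, 0, 7, 17, 9, 8, 11, 3, 13, 12, 15, 16, 2]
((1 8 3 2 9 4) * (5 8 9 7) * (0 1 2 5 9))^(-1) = ((0 1)(2 7 9 4)(3 5 8))^(-1) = (0 1)(2 4 9 7)(3 8 5)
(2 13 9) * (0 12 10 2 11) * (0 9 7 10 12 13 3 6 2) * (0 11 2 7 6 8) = (0 13 6 7 10 11 9 2 3 8) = [13, 1, 3, 8, 4, 5, 7, 10, 0, 2, 11, 9, 12, 6]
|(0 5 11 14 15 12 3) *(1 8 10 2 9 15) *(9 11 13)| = 42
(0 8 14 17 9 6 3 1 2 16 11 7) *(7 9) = (0 8 14 17 7)(1 2 16 11 9 6 3) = [8, 2, 16, 1, 4, 5, 3, 0, 14, 6, 10, 9, 12, 13, 17, 15, 11, 7]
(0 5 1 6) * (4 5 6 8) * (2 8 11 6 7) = (0 7 2 8 4 5 1 11 6) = [7, 11, 8, 3, 5, 1, 0, 2, 4, 9, 10, 6]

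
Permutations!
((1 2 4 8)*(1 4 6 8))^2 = ((1 2 6 8 4))^2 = (1 6 4 2 8)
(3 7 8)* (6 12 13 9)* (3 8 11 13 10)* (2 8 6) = (2 8 6 12 10 3 7 11 13 9) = [0, 1, 8, 7, 4, 5, 12, 11, 6, 2, 3, 13, 10, 9]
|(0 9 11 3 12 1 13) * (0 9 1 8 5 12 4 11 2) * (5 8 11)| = |(0 1 13 9 2)(3 4 5 12 11)| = 5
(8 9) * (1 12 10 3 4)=(1 12 10 3 4)(8 9)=[0, 12, 2, 4, 1, 5, 6, 7, 9, 8, 3, 11, 10]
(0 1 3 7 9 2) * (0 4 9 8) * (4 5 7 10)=(0 1 3 10 4 9 2 5 7 8)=[1, 3, 5, 10, 9, 7, 6, 8, 0, 2, 4]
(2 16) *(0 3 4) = (0 3 4)(2 16) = [3, 1, 16, 4, 0, 5, 6, 7, 8, 9, 10, 11, 12, 13, 14, 15, 2]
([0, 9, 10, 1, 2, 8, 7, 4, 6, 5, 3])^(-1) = [0, 3, 4, 10, 7, 9, 8, 6, 5, 1, 2]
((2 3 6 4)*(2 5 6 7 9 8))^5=((2 3 7 9 8)(4 5 6))^5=(9)(4 6 5)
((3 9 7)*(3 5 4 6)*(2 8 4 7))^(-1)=((2 8 4 6 3 9)(5 7))^(-1)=(2 9 3 6 4 8)(5 7)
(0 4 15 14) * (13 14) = (0 4 15 13 14) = [4, 1, 2, 3, 15, 5, 6, 7, 8, 9, 10, 11, 12, 14, 0, 13]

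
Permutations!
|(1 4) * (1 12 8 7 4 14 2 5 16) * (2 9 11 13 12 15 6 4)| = 33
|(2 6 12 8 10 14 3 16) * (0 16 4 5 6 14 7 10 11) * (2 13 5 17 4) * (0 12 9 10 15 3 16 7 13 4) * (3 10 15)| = |(0 7 3 2 14 16 4 17)(5 6 9 15 10 13)(8 11 12)| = 24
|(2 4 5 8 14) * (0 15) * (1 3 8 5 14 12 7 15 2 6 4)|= 24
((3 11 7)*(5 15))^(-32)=(15)(3 11 7)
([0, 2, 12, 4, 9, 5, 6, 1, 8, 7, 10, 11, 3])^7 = (12)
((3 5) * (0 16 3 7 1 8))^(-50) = ((0 16 3 5 7 1 8))^(-50) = (0 8 1 7 5 3 16)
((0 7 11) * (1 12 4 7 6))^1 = (0 6 1 12 4 7 11)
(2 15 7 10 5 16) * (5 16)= (2 15 7 10 16)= [0, 1, 15, 3, 4, 5, 6, 10, 8, 9, 16, 11, 12, 13, 14, 7, 2]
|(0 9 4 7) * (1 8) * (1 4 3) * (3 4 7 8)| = |(0 9 4 8 7)(1 3)| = 10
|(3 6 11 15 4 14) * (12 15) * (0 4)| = 8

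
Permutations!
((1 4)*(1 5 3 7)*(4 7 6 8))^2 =(3 8 5 6 4)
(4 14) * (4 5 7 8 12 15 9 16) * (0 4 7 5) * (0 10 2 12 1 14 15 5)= [4, 14, 12, 3, 15, 0, 6, 8, 1, 16, 2, 11, 5, 13, 10, 9, 7]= (0 4 15 9 16 7 8 1 14 10 2 12 5)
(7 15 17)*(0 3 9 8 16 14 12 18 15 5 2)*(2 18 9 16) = (0 3 16 14 12 9 8 2)(5 18 15 17 7) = [3, 1, 0, 16, 4, 18, 6, 5, 2, 8, 10, 11, 9, 13, 12, 17, 14, 7, 15]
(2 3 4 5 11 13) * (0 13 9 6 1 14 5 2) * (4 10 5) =(0 13)(1 14 4 2 3 10 5 11 9 6) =[13, 14, 3, 10, 2, 11, 1, 7, 8, 6, 5, 9, 12, 0, 4]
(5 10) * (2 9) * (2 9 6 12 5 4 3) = (2 6 12 5 10 4 3) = [0, 1, 6, 2, 3, 10, 12, 7, 8, 9, 4, 11, 5]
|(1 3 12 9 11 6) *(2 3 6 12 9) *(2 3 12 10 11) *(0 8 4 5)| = |(0 8 4 5)(1 6)(2 12 3 9)(10 11)| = 4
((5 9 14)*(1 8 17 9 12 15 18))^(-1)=((1 8 17 9 14 5 12 15 18))^(-1)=(1 18 15 12 5 14 9 17 8)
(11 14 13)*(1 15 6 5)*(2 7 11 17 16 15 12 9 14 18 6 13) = (1 12 9 14 2 7 11 18 6 5)(13 17 16 15) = [0, 12, 7, 3, 4, 1, 5, 11, 8, 14, 10, 18, 9, 17, 2, 13, 15, 16, 6]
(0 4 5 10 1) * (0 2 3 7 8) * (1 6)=(0 4 5 10 6 1 2 3 7 8)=[4, 2, 3, 7, 5, 10, 1, 8, 0, 9, 6]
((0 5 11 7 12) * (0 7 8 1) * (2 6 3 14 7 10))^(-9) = (0 5 11 8 1)(2 12 14 6 10 7 3)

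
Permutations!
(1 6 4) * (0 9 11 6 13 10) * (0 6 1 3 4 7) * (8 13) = [9, 8, 2, 4, 3, 5, 7, 0, 13, 11, 6, 1, 12, 10] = (0 9 11 1 8 13 10 6 7)(3 4)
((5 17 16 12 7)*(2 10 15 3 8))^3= (2 3 10 8 15)(5 12 17 7 16)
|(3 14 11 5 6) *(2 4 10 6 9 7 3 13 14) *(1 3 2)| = |(1 3)(2 4 10 6 13 14 11 5 9 7)| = 10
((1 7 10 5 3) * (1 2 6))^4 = ((1 7 10 5 3 2 6))^4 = (1 3 7 2 10 6 5)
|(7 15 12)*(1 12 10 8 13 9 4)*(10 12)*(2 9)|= |(1 10 8 13 2 9 4)(7 15 12)|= 21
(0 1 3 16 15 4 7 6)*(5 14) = (0 1 3 16 15 4 7 6)(5 14) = [1, 3, 2, 16, 7, 14, 0, 6, 8, 9, 10, 11, 12, 13, 5, 4, 15]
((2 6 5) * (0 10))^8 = ((0 10)(2 6 5))^8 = (10)(2 5 6)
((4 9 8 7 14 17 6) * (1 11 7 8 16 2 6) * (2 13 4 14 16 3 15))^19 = ((1 11 7 16 13 4 9 3 15 2 6 14 17))^19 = (1 9 17 4 14 13 6 16 2 7 15 11 3)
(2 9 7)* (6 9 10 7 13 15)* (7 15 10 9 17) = [0, 1, 9, 3, 4, 5, 17, 2, 8, 13, 15, 11, 12, 10, 14, 6, 16, 7] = (2 9 13 10 15 6 17 7)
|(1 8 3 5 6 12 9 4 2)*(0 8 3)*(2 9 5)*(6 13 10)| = 30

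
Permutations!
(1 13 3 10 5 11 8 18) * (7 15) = (1 13 3 10 5 11 8 18)(7 15) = [0, 13, 2, 10, 4, 11, 6, 15, 18, 9, 5, 8, 12, 3, 14, 7, 16, 17, 1]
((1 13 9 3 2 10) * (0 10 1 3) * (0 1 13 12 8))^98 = ((0 10 3 2 13 9 1 12 8))^98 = (0 8 12 1 9 13 2 3 10)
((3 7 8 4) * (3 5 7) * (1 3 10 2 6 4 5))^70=((1 3 10 2 6 4)(5 7 8))^70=(1 6 10)(2 3 4)(5 7 8)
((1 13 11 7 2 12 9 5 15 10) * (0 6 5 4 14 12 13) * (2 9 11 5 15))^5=(15)(2 5 13)(4 9 7 11 12 14)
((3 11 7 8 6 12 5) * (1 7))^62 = ((1 7 8 6 12 5 3 11))^62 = (1 3 12 8)(5 6 7 11)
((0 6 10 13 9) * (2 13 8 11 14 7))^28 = ((0 6 10 8 11 14 7 2 13 9))^28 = (0 13 7 11 10)(2 14 8 6 9)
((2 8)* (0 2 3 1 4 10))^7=(10)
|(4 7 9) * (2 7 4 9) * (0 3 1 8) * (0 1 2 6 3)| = 4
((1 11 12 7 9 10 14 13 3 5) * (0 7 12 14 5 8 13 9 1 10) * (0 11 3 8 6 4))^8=(0 1 6)(3 4 7)(9 14 11)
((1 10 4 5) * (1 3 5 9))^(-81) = (1 9 4 10)(3 5)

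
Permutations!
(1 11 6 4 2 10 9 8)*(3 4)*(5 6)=(1 11 5 6 3 4 2 10 9 8)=[0, 11, 10, 4, 2, 6, 3, 7, 1, 8, 9, 5]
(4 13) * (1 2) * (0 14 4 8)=(0 14 4 13 8)(1 2)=[14, 2, 1, 3, 13, 5, 6, 7, 0, 9, 10, 11, 12, 8, 4]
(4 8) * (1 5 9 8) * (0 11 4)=[11, 5, 2, 3, 1, 9, 6, 7, 0, 8, 10, 4]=(0 11 4 1 5 9 8)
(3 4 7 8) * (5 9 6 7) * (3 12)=(3 4 5 9 6 7 8 12)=[0, 1, 2, 4, 5, 9, 7, 8, 12, 6, 10, 11, 3]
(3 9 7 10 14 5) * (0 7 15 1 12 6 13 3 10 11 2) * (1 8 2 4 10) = (0 7 11 4 10 14 5 1 12 6 13 3 9 15 8 2) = [7, 12, 0, 9, 10, 1, 13, 11, 2, 15, 14, 4, 6, 3, 5, 8]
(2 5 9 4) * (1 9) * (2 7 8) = (1 9 4 7 8 2 5) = [0, 9, 5, 3, 7, 1, 6, 8, 2, 4]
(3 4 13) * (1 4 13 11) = (1 4 11)(3 13) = [0, 4, 2, 13, 11, 5, 6, 7, 8, 9, 10, 1, 12, 3]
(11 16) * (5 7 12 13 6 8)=(5 7 12 13 6 8)(11 16)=[0, 1, 2, 3, 4, 7, 8, 12, 5, 9, 10, 16, 13, 6, 14, 15, 11]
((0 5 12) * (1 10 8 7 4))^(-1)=(0 12 5)(1 4 7 8 10)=((0 5 12)(1 10 8 7 4))^(-1)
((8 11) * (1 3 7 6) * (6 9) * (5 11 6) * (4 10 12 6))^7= ((1 3 7 9 5 11 8 4 10 12 6))^7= (1 4 9 6 8 7 12 11 3 10 5)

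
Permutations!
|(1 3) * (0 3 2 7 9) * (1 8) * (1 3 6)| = |(0 6 1 2 7 9)(3 8)| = 6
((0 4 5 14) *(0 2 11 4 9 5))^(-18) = ((0 9 5 14 2 11 4))^(-18) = (0 14 4 5 11 9 2)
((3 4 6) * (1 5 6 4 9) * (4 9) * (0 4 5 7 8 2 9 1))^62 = (0 9 2 8 7 1 4)(3 6 5)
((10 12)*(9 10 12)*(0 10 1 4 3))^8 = ((12)(0 10 9 1 4 3))^8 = (12)(0 9 4)(1 3 10)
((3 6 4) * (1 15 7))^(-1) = (1 7 15)(3 4 6)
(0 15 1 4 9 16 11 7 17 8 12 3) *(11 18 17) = (0 15 1 4 9 16 18 17 8 12 3)(7 11) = [15, 4, 2, 0, 9, 5, 6, 11, 12, 16, 10, 7, 3, 13, 14, 1, 18, 8, 17]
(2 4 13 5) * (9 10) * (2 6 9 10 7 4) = (4 13 5 6 9 7) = [0, 1, 2, 3, 13, 6, 9, 4, 8, 7, 10, 11, 12, 5]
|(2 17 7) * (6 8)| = |(2 17 7)(6 8)| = 6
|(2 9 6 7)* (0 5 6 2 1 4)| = |(0 5 6 7 1 4)(2 9)| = 6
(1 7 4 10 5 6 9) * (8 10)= (1 7 4 8 10 5 6 9)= [0, 7, 2, 3, 8, 6, 9, 4, 10, 1, 5]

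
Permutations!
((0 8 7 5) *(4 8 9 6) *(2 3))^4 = ((0 9 6 4 8 7 5)(2 3))^4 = (0 8 9 7 6 5 4)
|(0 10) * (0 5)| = 3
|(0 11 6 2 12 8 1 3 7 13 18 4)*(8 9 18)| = |(0 11 6 2 12 9 18 4)(1 3 7 13 8)| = 40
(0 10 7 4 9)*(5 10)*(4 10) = (0 5 4 9)(7 10) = [5, 1, 2, 3, 9, 4, 6, 10, 8, 0, 7]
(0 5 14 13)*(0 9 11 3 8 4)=(0 5 14 13 9 11 3 8 4)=[5, 1, 2, 8, 0, 14, 6, 7, 4, 11, 10, 3, 12, 9, 13]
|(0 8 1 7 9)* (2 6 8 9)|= 10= |(0 9)(1 7 2 6 8)|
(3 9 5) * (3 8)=(3 9 5 8)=[0, 1, 2, 9, 4, 8, 6, 7, 3, 5]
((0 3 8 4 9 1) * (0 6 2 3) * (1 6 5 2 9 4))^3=((1 5 2 3 8)(6 9))^3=(1 3 5 8 2)(6 9)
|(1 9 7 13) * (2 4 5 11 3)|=20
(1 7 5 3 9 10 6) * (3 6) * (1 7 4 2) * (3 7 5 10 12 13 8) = [0, 4, 1, 9, 2, 6, 5, 10, 3, 12, 7, 11, 13, 8] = (1 4 2)(3 9 12 13 8)(5 6)(7 10)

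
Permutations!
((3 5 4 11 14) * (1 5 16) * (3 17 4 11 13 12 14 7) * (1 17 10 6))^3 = ((1 5 11 7 3 16 17 4 13 12 14 10 6))^3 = (1 7 17 12 6 11 16 13 10 5 3 4 14)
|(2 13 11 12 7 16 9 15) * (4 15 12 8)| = 12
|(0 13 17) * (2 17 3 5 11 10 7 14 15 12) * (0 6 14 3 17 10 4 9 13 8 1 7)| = |(0 8 1 7 3 5 11 4 9 13 17 6 14 15 12 2 10)| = 17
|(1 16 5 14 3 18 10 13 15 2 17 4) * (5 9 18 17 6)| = |(1 16 9 18 10 13 15 2 6 5 14 3 17 4)| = 14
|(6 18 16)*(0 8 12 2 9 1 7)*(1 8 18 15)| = 28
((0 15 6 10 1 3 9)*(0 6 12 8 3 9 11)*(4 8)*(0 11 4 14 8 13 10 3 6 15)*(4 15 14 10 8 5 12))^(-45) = (1 5)(3 13)(4 6)(8 15)(9 12)(10 14)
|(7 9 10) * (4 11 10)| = |(4 11 10 7 9)| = 5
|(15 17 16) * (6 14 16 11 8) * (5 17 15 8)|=|(5 17 11)(6 14 16 8)|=12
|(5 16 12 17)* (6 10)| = |(5 16 12 17)(6 10)| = 4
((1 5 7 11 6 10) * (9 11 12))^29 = (1 11 7 10 9 5 6 12)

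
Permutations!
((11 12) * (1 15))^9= ((1 15)(11 12))^9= (1 15)(11 12)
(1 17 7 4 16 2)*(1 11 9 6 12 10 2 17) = (2 11 9 6 12 10)(4 16 17 7) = [0, 1, 11, 3, 16, 5, 12, 4, 8, 6, 2, 9, 10, 13, 14, 15, 17, 7]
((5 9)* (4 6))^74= ((4 6)(5 9))^74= (9)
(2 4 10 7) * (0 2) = (0 2 4 10 7) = [2, 1, 4, 3, 10, 5, 6, 0, 8, 9, 7]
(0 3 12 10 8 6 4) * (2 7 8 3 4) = (0 4)(2 7 8 6)(3 12 10) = [4, 1, 7, 12, 0, 5, 2, 8, 6, 9, 3, 11, 10]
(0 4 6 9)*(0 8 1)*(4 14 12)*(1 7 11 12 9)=(0 14 9 8 7 11 12 4 6 1)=[14, 0, 2, 3, 6, 5, 1, 11, 7, 8, 10, 12, 4, 13, 9]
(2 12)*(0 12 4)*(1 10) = (0 12 2 4)(1 10) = [12, 10, 4, 3, 0, 5, 6, 7, 8, 9, 1, 11, 2]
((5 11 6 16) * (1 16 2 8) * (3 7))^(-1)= (1 8 2 6 11 5 16)(3 7)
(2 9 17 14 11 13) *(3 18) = (2 9 17 14 11 13)(3 18) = [0, 1, 9, 18, 4, 5, 6, 7, 8, 17, 10, 13, 12, 2, 11, 15, 16, 14, 3]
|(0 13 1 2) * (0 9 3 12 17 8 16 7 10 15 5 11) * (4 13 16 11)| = |(0 16 7 10 15 5 4 13 1 2 9 3 12 17 8 11)| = 16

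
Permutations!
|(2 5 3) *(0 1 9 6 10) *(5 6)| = 8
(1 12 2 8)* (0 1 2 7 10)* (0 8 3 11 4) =[1, 12, 3, 11, 0, 5, 6, 10, 2, 9, 8, 4, 7] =(0 1 12 7 10 8 2 3 11 4)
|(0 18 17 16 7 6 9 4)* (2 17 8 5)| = 11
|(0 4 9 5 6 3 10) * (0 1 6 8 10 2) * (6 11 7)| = |(0 4 9 5 8 10 1 11 7 6 3 2)| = 12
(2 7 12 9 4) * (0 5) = (0 5)(2 7 12 9 4) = [5, 1, 7, 3, 2, 0, 6, 12, 8, 4, 10, 11, 9]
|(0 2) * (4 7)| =|(0 2)(4 7)| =2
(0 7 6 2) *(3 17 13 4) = (0 7 6 2)(3 17 13 4) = [7, 1, 0, 17, 3, 5, 2, 6, 8, 9, 10, 11, 12, 4, 14, 15, 16, 13]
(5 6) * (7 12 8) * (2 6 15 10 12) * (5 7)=(2 6 7)(5 15 10 12 8)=[0, 1, 6, 3, 4, 15, 7, 2, 5, 9, 12, 11, 8, 13, 14, 10]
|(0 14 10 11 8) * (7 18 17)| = |(0 14 10 11 8)(7 18 17)| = 15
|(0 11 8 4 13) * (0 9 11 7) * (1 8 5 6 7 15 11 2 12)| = |(0 15 11 5 6 7)(1 8 4 13 9 2 12)| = 42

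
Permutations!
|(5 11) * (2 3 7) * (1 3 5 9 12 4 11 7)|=12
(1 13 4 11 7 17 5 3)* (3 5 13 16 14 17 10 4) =(1 16 14 17 13 3)(4 11 7 10) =[0, 16, 2, 1, 11, 5, 6, 10, 8, 9, 4, 7, 12, 3, 17, 15, 14, 13]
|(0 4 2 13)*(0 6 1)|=|(0 4 2 13 6 1)|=6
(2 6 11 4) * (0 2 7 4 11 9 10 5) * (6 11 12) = [2, 1, 11, 3, 7, 0, 9, 4, 8, 10, 5, 12, 6] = (0 2 11 12 6 9 10 5)(4 7)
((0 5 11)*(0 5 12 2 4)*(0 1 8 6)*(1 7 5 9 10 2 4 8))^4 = (0 5 2 12 11 8 4 9 6 7 10)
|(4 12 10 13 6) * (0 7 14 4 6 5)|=|(0 7 14 4 12 10 13 5)|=8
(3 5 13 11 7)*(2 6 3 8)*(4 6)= [0, 1, 4, 5, 6, 13, 3, 8, 2, 9, 10, 7, 12, 11]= (2 4 6 3 5 13 11 7 8)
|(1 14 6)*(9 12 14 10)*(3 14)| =|(1 10 9 12 3 14 6)| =7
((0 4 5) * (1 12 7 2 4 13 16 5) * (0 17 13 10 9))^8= (17)(0 9 10)(1 2 12 4 7)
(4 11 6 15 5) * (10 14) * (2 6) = [0, 1, 6, 3, 11, 4, 15, 7, 8, 9, 14, 2, 12, 13, 10, 5] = (2 6 15 5 4 11)(10 14)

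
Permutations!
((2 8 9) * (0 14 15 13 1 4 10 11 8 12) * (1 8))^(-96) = ((0 14 15 13 8 9 2 12)(1 4 10 11))^(-96) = (15)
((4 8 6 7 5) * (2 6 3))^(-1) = ((2 6 7 5 4 8 3))^(-1) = (2 3 8 4 5 7 6)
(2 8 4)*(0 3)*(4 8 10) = (0 3)(2 10 4) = [3, 1, 10, 0, 2, 5, 6, 7, 8, 9, 4]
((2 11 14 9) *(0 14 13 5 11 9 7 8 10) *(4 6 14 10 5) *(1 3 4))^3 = (0 10)(1 6 8 13 4 7 11 3 14 5)(2 9)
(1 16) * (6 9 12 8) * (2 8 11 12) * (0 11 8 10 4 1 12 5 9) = (0 11 5 9 2 10 4 1 16 12 8 6) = [11, 16, 10, 3, 1, 9, 0, 7, 6, 2, 4, 5, 8, 13, 14, 15, 12]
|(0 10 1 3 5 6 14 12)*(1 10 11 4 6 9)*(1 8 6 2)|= 12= |(0 11 4 2 1 3 5 9 8 6 14 12)|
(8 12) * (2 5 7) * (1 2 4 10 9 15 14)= [0, 2, 5, 3, 10, 7, 6, 4, 12, 15, 9, 11, 8, 13, 1, 14]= (1 2 5 7 4 10 9 15 14)(8 12)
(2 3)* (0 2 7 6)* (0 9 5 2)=(2 3 7 6 9 5)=[0, 1, 3, 7, 4, 2, 9, 6, 8, 5]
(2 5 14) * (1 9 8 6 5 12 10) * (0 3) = (0 3)(1 9 8 6 5 14 2 12 10) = [3, 9, 12, 0, 4, 14, 5, 7, 6, 8, 1, 11, 10, 13, 2]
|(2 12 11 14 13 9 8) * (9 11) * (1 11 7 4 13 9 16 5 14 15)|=21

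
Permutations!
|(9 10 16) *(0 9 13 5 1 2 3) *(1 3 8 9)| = |(0 1 2 8 9 10 16 13 5 3)| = 10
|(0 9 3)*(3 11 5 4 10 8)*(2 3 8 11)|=4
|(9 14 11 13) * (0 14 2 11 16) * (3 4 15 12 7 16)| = 8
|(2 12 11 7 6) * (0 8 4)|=|(0 8 4)(2 12 11 7 6)|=15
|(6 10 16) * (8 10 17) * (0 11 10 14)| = 8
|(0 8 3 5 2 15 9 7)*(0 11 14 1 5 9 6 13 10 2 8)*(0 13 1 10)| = 12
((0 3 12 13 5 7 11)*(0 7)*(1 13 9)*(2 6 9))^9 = (13)(7 11)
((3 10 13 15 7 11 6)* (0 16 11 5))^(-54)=((0 16 11 6 3 10 13 15 7 5))^(-54)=(0 13 11 7 3)(5 10 16 15 6)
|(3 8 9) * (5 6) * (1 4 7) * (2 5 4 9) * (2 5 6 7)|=6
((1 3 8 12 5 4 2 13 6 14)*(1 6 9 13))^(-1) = ((1 3 8 12 5 4 2)(6 14)(9 13))^(-1) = (1 2 4 5 12 8 3)(6 14)(9 13)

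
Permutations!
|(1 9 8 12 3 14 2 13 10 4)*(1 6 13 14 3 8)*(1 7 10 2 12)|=11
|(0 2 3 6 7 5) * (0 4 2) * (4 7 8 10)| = |(2 3 6 8 10 4)(5 7)| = 6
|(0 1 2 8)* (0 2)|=|(0 1)(2 8)|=2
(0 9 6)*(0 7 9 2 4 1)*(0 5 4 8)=(0 2 8)(1 5 4)(6 7 9)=[2, 5, 8, 3, 1, 4, 7, 9, 0, 6]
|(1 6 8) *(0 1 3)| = |(0 1 6 8 3)| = 5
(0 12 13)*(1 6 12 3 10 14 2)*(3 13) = (0 13)(1 6 12 3 10 14 2) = [13, 6, 1, 10, 4, 5, 12, 7, 8, 9, 14, 11, 3, 0, 2]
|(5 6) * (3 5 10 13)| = 5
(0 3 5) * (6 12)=[3, 1, 2, 5, 4, 0, 12, 7, 8, 9, 10, 11, 6]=(0 3 5)(6 12)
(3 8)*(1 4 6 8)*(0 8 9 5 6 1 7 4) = (0 8 3 7 4 1)(5 6 9) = [8, 0, 2, 7, 1, 6, 9, 4, 3, 5]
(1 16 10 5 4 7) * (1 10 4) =[0, 16, 2, 3, 7, 1, 6, 10, 8, 9, 5, 11, 12, 13, 14, 15, 4] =(1 16 4 7 10 5)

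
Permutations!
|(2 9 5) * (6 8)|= 6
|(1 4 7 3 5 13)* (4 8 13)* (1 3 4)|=10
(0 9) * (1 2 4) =[9, 2, 4, 3, 1, 5, 6, 7, 8, 0] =(0 9)(1 2 4)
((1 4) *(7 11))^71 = (1 4)(7 11)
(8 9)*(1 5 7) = (1 5 7)(8 9) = [0, 5, 2, 3, 4, 7, 6, 1, 9, 8]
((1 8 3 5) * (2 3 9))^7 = (1 8 9 2 3 5)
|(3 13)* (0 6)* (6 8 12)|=|(0 8 12 6)(3 13)|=4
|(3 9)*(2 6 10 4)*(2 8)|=10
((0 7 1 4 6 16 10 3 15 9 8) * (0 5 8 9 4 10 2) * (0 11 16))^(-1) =(0 6 4 15 3 10 1 7)(2 16 11)(5 8)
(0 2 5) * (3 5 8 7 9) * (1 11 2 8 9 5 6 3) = (0 8 7 5)(1 11 2 9)(3 6) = [8, 11, 9, 6, 4, 0, 3, 5, 7, 1, 10, 2]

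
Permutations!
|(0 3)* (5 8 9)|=6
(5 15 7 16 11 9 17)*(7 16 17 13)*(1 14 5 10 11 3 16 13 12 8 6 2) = (1 14 5 15 13 7 17 10 11 9 12 8 6 2)(3 16) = [0, 14, 1, 16, 4, 15, 2, 17, 6, 12, 11, 9, 8, 7, 5, 13, 3, 10]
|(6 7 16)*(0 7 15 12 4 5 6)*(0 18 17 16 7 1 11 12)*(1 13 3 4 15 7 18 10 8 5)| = |(0 13 3 4 1 11 12 15)(5 6 7 18 17 16 10 8)| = 8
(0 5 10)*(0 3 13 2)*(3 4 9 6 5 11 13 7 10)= (0 11 13 2)(3 7 10 4 9 6 5)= [11, 1, 0, 7, 9, 3, 5, 10, 8, 6, 4, 13, 12, 2]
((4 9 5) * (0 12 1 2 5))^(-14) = ((0 12 1 2 5 4 9))^(-14) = (12)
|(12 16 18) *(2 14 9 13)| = 12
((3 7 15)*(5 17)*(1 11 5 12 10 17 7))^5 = ((1 11 5 7 15 3)(10 17 12))^5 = (1 3 15 7 5 11)(10 12 17)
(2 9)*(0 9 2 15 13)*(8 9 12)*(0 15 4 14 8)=[12, 1, 2, 3, 14, 5, 6, 7, 9, 4, 10, 11, 0, 15, 8, 13]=(0 12)(4 14 8 9)(13 15)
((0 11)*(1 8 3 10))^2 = ((0 11)(1 8 3 10))^2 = (11)(1 3)(8 10)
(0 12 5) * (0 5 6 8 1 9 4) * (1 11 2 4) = [12, 9, 4, 3, 0, 5, 8, 7, 11, 1, 10, 2, 6] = (0 12 6 8 11 2 4)(1 9)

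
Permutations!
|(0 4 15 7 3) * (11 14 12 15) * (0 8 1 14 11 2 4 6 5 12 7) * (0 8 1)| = 12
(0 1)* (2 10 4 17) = (0 1)(2 10 4 17) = [1, 0, 10, 3, 17, 5, 6, 7, 8, 9, 4, 11, 12, 13, 14, 15, 16, 2]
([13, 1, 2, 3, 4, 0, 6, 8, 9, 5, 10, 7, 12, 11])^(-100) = [9, 1, 2, 3, 4, 8, 6, 13, 11, 7, 10, 0, 12, 5]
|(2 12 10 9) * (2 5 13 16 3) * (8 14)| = 8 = |(2 12 10 9 5 13 16 3)(8 14)|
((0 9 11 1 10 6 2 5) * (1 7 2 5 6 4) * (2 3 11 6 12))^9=(0 9 6 5)(2 12)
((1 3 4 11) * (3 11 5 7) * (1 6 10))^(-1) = (1 10 6 11)(3 7 5 4)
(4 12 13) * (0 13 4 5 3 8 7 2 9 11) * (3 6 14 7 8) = [13, 1, 9, 3, 12, 6, 14, 2, 8, 11, 10, 0, 4, 5, 7] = (0 13 5 6 14 7 2 9 11)(4 12)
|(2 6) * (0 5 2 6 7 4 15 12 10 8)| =9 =|(0 5 2 7 4 15 12 10 8)|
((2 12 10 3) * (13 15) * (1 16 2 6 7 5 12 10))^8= ((1 16 2 10 3 6 7 5 12)(13 15))^8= (1 12 5 7 6 3 10 2 16)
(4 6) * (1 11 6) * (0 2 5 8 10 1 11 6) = (0 2 5 8 10 1 6 4 11) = [2, 6, 5, 3, 11, 8, 4, 7, 10, 9, 1, 0]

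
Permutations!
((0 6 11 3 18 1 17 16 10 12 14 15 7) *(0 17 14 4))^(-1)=(0 4 12 10 16 17 7 15 14 1 18 3 11 6)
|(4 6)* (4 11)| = 3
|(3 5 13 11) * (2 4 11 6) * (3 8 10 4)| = 20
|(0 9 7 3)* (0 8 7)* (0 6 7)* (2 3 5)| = 8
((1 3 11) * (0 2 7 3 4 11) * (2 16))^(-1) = ((0 16 2 7 3)(1 4 11))^(-1) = (0 3 7 2 16)(1 11 4)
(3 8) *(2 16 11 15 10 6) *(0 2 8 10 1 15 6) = [2, 15, 16, 10, 4, 5, 8, 7, 3, 9, 0, 6, 12, 13, 14, 1, 11] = (0 2 16 11 6 8 3 10)(1 15)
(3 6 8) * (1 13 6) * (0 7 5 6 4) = (0 7 5 6 8 3 1 13 4) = [7, 13, 2, 1, 0, 6, 8, 5, 3, 9, 10, 11, 12, 4]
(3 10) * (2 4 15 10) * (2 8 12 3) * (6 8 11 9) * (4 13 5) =(2 13 5 4 15 10)(3 11 9 6 8 12) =[0, 1, 13, 11, 15, 4, 8, 7, 12, 6, 2, 9, 3, 5, 14, 10]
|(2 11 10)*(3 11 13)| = 5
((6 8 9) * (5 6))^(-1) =(5 9 8 6)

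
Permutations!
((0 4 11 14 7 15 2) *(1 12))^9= ((0 4 11 14 7 15 2)(1 12))^9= (0 11 7 2 4 14 15)(1 12)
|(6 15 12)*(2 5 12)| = 5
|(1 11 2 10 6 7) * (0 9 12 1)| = 9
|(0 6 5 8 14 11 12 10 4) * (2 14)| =10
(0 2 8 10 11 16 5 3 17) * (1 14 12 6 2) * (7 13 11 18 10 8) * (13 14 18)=(0 1 18 10 13 11 16 5 3 17)(2 7 14 12 6)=[1, 18, 7, 17, 4, 3, 2, 14, 8, 9, 13, 16, 6, 11, 12, 15, 5, 0, 10]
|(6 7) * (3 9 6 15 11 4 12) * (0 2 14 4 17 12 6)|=|(0 2 14 4 6 7 15 11 17 12 3 9)|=12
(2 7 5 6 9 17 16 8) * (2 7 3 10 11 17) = [0, 1, 3, 10, 4, 6, 9, 5, 7, 2, 11, 17, 12, 13, 14, 15, 8, 16] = (2 3 10 11 17 16 8 7 5 6 9)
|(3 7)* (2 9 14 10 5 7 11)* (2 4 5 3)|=|(2 9 14 10 3 11 4 5 7)|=9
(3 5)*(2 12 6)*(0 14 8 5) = (0 14 8 5 3)(2 12 6) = [14, 1, 12, 0, 4, 3, 2, 7, 5, 9, 10, 11, 6, 13, 8]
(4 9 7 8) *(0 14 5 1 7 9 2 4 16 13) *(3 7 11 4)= (0 14 5 1 11 4 2 3 7 8 16 13)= [14, 11, 3, 7, 2, 1, 6, 8, 16, 9, 10, 4, 12, 0, 5, 15, 13]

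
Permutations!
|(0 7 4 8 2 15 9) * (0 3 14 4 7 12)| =|(0 12)(2 15 9 3 14 4 8)| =14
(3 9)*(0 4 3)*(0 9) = (9)(0 4 3) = [4, 1, 2, 0, 3, 5, 6, 7, 8, 9]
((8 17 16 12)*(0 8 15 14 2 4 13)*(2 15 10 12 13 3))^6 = (0 8 17 16 13)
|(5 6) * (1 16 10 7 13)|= |(1 16 10 7 13)(5 6)|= 10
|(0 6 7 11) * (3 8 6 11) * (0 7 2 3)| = |(0 11 7)(2 3 8 6)| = 12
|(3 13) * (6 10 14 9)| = 4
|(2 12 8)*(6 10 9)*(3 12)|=|(2 3 12 8)(6 10 9)|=12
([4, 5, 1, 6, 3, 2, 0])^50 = [3, 2, 5, 0, 6, 1, 4]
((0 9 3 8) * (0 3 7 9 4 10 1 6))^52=(0 10 6 4 1)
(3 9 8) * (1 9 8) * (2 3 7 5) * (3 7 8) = (1 9)(2 7 5) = [0, 9, 7, 3, 4, 2, 6, 5, 8, 1]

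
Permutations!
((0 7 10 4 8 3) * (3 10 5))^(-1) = (0 3 5 7)(4 10 8)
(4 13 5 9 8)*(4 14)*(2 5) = (2 5 9 8 14 4 13) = [0, 1, 5, 3, 13, 9, 6, 7, 14, 8, 10, 11, 12, 2, 4]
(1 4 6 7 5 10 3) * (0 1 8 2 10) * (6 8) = (0 1 4 8 2 10 3 6 7 5) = [1, 4, 10, 6, 8, 0, 7, 5, 2, 9, 3]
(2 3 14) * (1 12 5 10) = (1 12 5 10)(2 3 14) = [0, 12, 3, 14, 4, 10, 6, 7, 8, 9, 1, 11, 5, 13, 2]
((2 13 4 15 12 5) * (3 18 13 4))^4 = (2 5 12 15 4)(3 18 13)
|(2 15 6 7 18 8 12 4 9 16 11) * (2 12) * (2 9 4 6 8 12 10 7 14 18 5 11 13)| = |(2 15 8 9 16 13)(5 11 10 7)(6 14 18 12)| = 12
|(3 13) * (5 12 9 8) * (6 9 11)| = |(3 13)(5 12 11 6 9 8)| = 6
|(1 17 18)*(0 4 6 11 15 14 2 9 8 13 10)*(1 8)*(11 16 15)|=14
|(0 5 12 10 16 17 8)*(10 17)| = |(0 5 12 17 8)(10 16)| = 10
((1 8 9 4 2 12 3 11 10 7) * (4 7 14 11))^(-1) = ((1 8 9 7)(2 12 3 4)(10 14 11))^(-1) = (1 7 9 8)(2 4 3 12)(10 11 14)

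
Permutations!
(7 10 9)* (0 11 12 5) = (0 11 12 5)(7 10 9) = [11, 1, 2, 3, 4, 0, 6, 10, 8, 7, 9, 12, 5]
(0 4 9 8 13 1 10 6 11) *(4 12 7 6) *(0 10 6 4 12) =(1 6 11 10 12 7 4 9 8 13) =[0, 6, 2, 3, 9, 5, 11, 4, 13, 8, 12, 10, 7, 1]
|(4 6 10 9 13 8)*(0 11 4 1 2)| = 10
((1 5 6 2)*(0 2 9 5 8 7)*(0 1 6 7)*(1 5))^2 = (0 6 1)(2 9 8)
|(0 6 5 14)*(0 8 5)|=|(0 6)(5 14 8)|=6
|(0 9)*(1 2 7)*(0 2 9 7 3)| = |(0 7 1 9 2 3)| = 6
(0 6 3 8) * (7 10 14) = [6, 1, 2, 8, 4, 5, 3, 10, 0, 9, 14, 11, 12, 13, 7] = (0 6 3 8)(7 10 14)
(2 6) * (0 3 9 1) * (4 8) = (0 3 9 1)(2 6)(4 8) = [3, 0, 6, 9, 8, 5, 2, 7, 4, 1]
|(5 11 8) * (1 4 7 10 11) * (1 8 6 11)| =4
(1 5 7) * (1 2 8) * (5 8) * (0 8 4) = (0 8 1 4)(2 5 7) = [8, 4, 5, 3, 0, 7, 6, 2, 1]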